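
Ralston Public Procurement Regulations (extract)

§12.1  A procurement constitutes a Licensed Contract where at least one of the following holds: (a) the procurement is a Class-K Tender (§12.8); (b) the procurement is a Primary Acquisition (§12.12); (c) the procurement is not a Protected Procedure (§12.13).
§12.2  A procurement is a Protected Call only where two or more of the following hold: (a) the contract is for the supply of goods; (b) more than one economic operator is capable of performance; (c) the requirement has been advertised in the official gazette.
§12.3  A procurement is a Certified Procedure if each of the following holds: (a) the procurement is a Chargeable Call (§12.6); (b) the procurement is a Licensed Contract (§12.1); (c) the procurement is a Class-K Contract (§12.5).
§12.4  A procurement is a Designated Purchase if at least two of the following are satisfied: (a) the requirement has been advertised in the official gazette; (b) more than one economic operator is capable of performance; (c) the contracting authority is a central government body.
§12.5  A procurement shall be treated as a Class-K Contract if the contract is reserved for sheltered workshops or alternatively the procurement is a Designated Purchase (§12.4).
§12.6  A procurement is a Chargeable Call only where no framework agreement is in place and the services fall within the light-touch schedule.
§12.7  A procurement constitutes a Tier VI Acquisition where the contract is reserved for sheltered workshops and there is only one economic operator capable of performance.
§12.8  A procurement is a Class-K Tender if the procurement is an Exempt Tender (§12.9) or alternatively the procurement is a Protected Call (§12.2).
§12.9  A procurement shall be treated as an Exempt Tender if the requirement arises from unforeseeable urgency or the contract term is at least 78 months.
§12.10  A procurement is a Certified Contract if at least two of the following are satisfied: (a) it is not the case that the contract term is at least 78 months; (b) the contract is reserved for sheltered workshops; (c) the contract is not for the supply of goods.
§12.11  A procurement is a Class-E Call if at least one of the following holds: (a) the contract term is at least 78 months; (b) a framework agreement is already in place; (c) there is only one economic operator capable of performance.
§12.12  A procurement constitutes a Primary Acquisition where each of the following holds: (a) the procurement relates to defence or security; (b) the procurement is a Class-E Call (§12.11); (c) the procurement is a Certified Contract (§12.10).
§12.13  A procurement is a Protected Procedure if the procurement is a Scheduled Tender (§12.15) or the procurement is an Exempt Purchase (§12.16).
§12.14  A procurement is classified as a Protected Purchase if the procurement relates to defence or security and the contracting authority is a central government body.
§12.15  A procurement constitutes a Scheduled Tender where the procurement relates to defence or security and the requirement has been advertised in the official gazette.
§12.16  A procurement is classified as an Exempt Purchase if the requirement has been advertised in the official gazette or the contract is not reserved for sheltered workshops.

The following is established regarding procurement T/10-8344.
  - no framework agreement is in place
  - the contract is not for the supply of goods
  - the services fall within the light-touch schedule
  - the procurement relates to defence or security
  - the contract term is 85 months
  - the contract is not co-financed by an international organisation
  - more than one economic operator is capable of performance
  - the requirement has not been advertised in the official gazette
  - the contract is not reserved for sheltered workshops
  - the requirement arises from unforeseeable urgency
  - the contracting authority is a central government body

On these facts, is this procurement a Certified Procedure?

Yes

Under §12.6: no framework agreement is in place? yes; and the services fall within the light-touch schedule? yes. So the procurement is a Chargeable Call.
Under §12.9: the requirement arises from unforeseeable urgency? yes; or contract term: 85 months ≥ 78 months? yes. So the procurement is an Exempt Tender.
Under §12.2: the contract is for the supply of goods? no; more than one economic operator is capable of performance? yes; the requirement has been advertised in the official gazette? no — 1 of 3 hold (need ≥2) → not satisfied.
Under §12.8: Exempt Tender (§12.9)? yes; or Protected Call (§12.2)? no. So the procurement is a Class-K Tender.
Under §12.11: contract term: 85 months ≥ 78 months? yes; or a framework agreement is already in place? no; or there is only one economic operator capable of performance? no. So the procurement is a Class-E Call.
Under §12.10: contract term: 85 months ≥ 78 months? yes, so negated condition no; the contract is reserved for sheltered workshops? no; the contract is not for the supply of goods? yes — 1 of 3 hold (need ≥2) → not satisfied.
Under §12.12: the procurement relates to defence or security? yes; and Class-E Call (§12.11)? yes; and Certified Contract (§12.10)? no. So the procurement is not a Primary Acquisition.
Under §12.15: the procurement relates to defence or security? yes; and the requirement has been advertised in the official gazette? no. So the procurement is not a Scheduled Tender.
Under §12.16: the requirement has been advertised in the official gazette? no; or the contract is not reserved for sheltered workshops? yes. So the procurement is an Exempt Purchase.
Under §12.13: Scheduled Tender (§12.15)? no; or Exempt Purchase (§12.16)? yes. So the procurement is a Protected Procedure.
Under §12.1: Class-K Tender (§12.8)? yes; or Primary Acquisition (§12.12)? no; or not a Protected Procedure (§12.13)? no. So the procurement is a Licensed Contract.
Under §12.4: the requirement has been advertised in the official gazette? no; more than one economic operator is capable of performance? yes; the contracting authority is a central government body? yes — 2 of 3 hold (need ≥2) → satisfied.
Under §12.5: the contract is reserved for sheltered workshops? no; or Designated Purchase (§12.4)? yes. So the procurement is a Class-K Contract.
Under §12.3: Chargeable Call (§12.6)? yes; and Licensed Contract (§12.1)? yes; and Class-K Contract (§12.5)? yes. So the procurement is a Certified Procedure.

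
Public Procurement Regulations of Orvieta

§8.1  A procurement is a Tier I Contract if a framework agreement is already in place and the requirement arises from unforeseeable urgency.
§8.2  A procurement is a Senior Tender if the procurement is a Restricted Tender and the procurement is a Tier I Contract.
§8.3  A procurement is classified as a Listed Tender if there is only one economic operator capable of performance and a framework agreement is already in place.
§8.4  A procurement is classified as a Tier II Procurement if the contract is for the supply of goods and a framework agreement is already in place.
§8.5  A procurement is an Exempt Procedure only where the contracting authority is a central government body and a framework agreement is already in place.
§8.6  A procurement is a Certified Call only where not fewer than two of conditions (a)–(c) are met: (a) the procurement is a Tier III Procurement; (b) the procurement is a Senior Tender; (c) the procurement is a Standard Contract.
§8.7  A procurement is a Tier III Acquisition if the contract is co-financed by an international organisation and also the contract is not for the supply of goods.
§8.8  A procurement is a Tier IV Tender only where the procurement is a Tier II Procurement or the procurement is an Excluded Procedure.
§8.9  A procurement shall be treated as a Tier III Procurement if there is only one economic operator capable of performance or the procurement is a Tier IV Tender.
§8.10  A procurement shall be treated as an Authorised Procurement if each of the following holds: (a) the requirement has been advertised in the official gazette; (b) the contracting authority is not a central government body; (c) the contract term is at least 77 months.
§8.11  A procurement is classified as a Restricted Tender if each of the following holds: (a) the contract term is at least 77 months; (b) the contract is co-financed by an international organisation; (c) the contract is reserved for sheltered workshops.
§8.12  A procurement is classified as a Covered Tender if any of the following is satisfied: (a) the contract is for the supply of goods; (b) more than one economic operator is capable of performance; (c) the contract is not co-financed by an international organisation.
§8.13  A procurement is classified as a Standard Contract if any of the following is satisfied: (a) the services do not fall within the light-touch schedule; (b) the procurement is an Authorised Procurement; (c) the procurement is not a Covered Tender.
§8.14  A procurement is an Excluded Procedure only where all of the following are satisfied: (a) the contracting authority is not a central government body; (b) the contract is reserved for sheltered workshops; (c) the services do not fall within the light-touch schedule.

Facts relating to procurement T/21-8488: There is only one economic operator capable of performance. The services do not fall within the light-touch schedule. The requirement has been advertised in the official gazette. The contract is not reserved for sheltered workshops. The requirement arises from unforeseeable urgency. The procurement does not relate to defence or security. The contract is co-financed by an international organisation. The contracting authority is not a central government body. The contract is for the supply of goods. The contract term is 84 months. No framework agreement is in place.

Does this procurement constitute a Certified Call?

§8.4 — Tier II Procurement: [the contract is for the supply of goods? yes] AND [a framework agreement is already in place? no] → not satisfied.
§8.14 — Excluded Procedure: [the contracting authority is not a central government body? yes] AND [the contract is reserved for sheltered workshops? no] AND [the services do not fall within the light-touch schedule? yes] → not satisfied.
§8.8 — Tier IV Tender: [Tier II Procurement (§8.4)? no] OR [Excluded Procedure (§8.14)? no] → not satisfied.
§8.9 — Tier III Procurement: [there is only one economic operator capable of performance? yes] OR [Tier IV Tender (§8.8)? no] → satisfied.
§8.11 — Restricted Tender: [contract term: 84 months ≥ 77 months? yes] AND [the contract is co-financed by an international organisation? yes] AND [the contract is reserved for sheltered workshops? no] → not satisfied.
§8.1 — Tier I Contract: [a framework agreement is already in place? no] AND [the requirement arises from unforeseeable urgency? yes] → not satisfied.
§8.2 — Senior Tender: [Restricted Tender (§8.11)? no] AND [Tier I Contract (§8.1)? no] → not satisfied.
§8.10 — Authorised Procurement: [the requirement has been advertised in the official gazette? yes] AND [the contracting authority is not a central government body? yes] AND [contract term: 84 months ≥ 77 months? yes] → satisfied.
§8.12 — Covered Tender: [the contract is for the supply of goods? yes] OR [more than one economic operator is capable of performance? no] OR [the contract is not co-financed by an international organisation? no] → satisfied.
§8.13 — Standard Contract: [the services do not fall within the light-touch schedule? yes] OR [Authorised Procurement (§8.10)? yes] OR [not a Covered Tender (§8.12)? no] → satisfied.
§8.6 — Certified Call: Tier III Procurement (§8.9)? yes; Senior Tender (§8.2)? no; Standard Contract (§8.13)? yes — 2 of 3 hold (need ≥2) → satisfied.

Yes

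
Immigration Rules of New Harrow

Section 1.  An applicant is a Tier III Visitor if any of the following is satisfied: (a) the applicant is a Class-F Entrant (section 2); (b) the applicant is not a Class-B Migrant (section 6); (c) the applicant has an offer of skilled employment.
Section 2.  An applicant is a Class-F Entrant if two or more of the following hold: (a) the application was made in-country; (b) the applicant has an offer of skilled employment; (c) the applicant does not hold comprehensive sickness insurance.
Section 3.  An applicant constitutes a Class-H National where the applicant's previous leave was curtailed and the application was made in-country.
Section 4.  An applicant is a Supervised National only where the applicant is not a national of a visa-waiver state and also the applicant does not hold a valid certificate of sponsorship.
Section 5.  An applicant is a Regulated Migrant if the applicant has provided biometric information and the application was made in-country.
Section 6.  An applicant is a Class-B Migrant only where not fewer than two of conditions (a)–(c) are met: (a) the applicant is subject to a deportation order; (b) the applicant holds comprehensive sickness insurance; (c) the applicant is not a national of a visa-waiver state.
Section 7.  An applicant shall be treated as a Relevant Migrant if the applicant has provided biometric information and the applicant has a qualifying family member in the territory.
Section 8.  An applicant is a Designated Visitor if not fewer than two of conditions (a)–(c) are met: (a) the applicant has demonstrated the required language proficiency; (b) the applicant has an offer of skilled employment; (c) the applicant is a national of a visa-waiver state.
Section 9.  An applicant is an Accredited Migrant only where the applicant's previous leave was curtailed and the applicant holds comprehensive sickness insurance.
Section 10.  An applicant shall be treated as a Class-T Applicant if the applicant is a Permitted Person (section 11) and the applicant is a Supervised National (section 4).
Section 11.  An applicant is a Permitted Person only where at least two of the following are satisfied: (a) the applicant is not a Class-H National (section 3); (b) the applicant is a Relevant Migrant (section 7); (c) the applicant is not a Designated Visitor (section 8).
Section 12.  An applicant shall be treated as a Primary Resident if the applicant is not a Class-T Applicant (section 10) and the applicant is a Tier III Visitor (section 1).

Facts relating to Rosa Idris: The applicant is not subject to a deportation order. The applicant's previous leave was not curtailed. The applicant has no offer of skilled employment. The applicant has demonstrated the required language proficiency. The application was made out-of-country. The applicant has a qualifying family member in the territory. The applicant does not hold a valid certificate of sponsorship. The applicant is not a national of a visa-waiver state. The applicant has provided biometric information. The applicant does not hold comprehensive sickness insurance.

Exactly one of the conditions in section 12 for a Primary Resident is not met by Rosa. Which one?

section 3 — Class-H National: [the applicant's previous leave was curtailed? no] AND [the application was made in-country? no] → not satisfied.
section 7 — Relevant Migrant: [the applicant has provided biometric information? yes] AND [the applicant has a qualifying family member in the territory? yes] → satisfied.
section 8 — Designated Visitor: the applicant has demonstrated the required language proficiency? yes; the applicant has an offer of skilled employment? no; the applicant is a national of a visa-waiver state? no — 1 of 3 hold (need ≥2) → not satisfied.
section 11 — Permitted Person: not a Class-H National (section 3)? yes; Relevant Migrant (section 7)? yes; not a Designated Visitor (section 8)? yes — 3 of 3 hold (need ≥2) → satisfied.
section 4 — Supervised National: [the applicant is not a national of a visa-waiver state? yes] AND [the applicant does not hold a valid certificate of sponsorship? yes] → satisfied.
section 10 — Class-T Applicant: [Permitted Person (section 11)? yes] AND [Supervised National (section 4)? yes] → satisfied.
section 2 — Class-F Entrant: the application was made in-country? no; the applicant has an offer of skilled employment? no; the applicant does not hold comprehensive sickness insurance? yes — 1 of 3 hold (need ≥2) → not satisfied.
section 6 — Class-B Migrant: the applicant is subject to a deportation order? no; the applicant holds comprehensive sickness insurance? no; the applicant is not a national of a visa-waiver state? yes — 1 of 3 hold (need ≥2) → not satisfied.
section 1 — Tier III Visitor: [Class-F Entrant (section 2)? no] OR [not a Class-B Migrant (section 6)? yes] OR [the applicant has an offer of skilled employment? no] → satisfied.
section 12 — Primary Resident: [not a Class-T Applicant (section 10)? no] AND [Tier III Visitor (section 1)? yes] → not satisfied.

Class-T Applicant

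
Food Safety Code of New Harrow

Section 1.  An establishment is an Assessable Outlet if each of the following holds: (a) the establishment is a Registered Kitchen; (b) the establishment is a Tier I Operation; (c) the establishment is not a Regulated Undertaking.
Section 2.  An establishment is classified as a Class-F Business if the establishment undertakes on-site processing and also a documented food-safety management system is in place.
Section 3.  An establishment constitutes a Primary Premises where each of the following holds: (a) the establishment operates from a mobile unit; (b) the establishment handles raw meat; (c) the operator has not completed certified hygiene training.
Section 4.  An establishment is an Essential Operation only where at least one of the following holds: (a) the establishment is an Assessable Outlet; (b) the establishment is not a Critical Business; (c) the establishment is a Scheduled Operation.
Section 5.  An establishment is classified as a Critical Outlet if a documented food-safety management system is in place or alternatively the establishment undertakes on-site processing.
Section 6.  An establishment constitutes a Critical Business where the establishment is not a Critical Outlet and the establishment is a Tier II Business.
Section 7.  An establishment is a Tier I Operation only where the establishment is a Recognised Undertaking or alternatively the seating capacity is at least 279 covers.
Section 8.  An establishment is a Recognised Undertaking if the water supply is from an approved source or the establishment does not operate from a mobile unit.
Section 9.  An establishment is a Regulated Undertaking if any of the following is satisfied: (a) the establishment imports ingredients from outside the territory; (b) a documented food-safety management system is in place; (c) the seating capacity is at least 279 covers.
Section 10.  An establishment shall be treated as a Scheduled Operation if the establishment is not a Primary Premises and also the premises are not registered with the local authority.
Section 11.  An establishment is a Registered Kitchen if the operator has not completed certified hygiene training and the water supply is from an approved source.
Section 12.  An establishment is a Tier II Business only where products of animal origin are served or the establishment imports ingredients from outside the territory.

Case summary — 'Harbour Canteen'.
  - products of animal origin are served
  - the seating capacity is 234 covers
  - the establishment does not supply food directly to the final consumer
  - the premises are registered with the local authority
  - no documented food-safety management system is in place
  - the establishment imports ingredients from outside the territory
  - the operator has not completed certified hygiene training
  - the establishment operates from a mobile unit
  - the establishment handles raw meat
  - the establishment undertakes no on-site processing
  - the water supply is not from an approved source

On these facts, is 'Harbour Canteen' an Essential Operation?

No

section 11 — Registered Kitchen: [the operator has not completed certified hygiene training? yes] AND [the water supply is from an approved source? no] → not satisfied.
section 8 — Recognised Undertaking: [the water supply is from an approved source? no] OR [the establishment does not operate from a mobile unit? no] → not satisfied.
section 7 — Tier I Operation: [Recognised Undertaking (section 8)? no] OR [seating capacity: 234 covers ≥ 279 covers? no] → not satisfied.
section 9 — Regulated Undertaking: [the establishment imports ingredients from outside the territory? yes] OR [a documented food-safety management system is in place? no] OR [seating capacity: 234 covers ≥ 279 covers? no] → satisfied.
section 1 — Assessable Outlet: [Registered Kitchen (section 11)? no] AND [Tier I Operation (section 7)? no] AND [not a Regulated Undertaking (section 9)? no] → not satisfied.
section 5 — Critical Outlet: [a documented food-safety management system is in place? no] OR [the establishment undertakes on-site processing? no] → not satisfied.
section 12 — Tier II Business: [products of animal origin are served? yes] OR [the establishment imports ingredients from outside the territory? yes] → satisfied.
section 6 — Critical Business: [not a Critical Outlet (section 5)? yes] AND [Tier II Business (section 12)? yes] → satisfied.
section 3 — Primary Premises: [the establishment operates from a mobile unit? yes] AND [the establishment handles raw meat? yes] AND [the operator has not completed certified hygiene training? yes] → satisfied.
section 10 — Scheduled Operation: [not a Primary Premises (section 3)? no] AND [the premises are not registered with the local authority? no] → not satisfied.
section 4 — Essential Operation: [Assessable Outlet (section 1)? no] OR [not a Critical Business (section 6)? no] OR [Scheduled Operation (section 10)? no] → not satisfied.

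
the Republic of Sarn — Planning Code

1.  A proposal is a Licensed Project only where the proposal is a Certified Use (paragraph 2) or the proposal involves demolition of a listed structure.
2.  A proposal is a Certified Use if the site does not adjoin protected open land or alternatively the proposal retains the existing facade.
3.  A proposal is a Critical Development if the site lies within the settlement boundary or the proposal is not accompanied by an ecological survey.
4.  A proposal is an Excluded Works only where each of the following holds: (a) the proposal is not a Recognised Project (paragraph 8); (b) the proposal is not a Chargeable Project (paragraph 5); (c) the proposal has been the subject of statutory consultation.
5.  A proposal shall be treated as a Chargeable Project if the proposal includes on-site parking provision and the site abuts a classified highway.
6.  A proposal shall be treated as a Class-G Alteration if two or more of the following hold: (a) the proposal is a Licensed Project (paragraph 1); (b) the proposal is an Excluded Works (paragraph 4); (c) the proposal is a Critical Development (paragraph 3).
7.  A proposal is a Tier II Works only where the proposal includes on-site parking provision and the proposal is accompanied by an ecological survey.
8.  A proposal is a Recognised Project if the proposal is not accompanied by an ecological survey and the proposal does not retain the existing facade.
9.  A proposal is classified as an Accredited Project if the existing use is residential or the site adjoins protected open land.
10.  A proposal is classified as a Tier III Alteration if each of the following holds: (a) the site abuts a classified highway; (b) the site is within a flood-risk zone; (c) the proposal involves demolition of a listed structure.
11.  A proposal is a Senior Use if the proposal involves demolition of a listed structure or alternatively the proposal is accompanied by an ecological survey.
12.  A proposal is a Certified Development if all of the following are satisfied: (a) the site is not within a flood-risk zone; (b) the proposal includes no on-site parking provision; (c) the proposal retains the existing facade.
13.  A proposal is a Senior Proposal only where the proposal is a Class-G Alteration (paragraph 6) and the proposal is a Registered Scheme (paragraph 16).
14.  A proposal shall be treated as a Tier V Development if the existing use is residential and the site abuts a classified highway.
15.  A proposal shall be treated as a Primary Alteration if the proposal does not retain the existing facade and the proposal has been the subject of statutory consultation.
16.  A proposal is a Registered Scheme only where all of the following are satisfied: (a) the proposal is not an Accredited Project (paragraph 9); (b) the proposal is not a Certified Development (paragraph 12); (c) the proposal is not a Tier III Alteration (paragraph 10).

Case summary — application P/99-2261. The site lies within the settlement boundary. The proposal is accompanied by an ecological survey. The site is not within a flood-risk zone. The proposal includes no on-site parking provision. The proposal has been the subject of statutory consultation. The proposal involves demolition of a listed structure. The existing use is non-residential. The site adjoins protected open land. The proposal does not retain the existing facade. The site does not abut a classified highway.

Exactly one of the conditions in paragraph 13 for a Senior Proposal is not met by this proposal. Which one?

Registered Scheme

paragraph 2 — Certified Use: [the site does not adjoin protected open land? no] OR [the proposal retains the existing facade? no] → not satisfied.
paragraph 1 — Licensed Project: [Certified Use (paragraph 2)? no] OR [the proposal involves demolition of a listed structure? yes] → satisfied.
paragraph 8 — Recognised Project: [the proposal is not accompanied by an ecological survey? no] AND [the proposal does not retain the existing facade? yes] → not satisfied.
paragraph 5 — Chargeable Project: [the proposal includes on-site parking provision? no] AND [the site abuts a classified highway? no] → not satisfied.
paragraph 4 — Excluded Works: [not a Recognised Project (paragraph 8)? yes] AND [not a Chargeable Project (paragraph 5)? yes] AND [the proposal has been the subject of statutory consultation? yes] → satisfied.
paragraph 3 — Critical Development: [the site lies within the settlement boundary? yes] OR [the proposal is not accompanied by an ecological survey? no] → satisfied.
paragraph 6 — Class-G Alteration: Licensed Project (paragraph 1)? yes; Excluded Works (paragraph 4)? yes; Critical Development (paragraph 3)? yes — 3 of 3 hold (need ≥2) → satisfied.
paragraph 9 — Accredited Project: [the existing use is residential? no] OR [the site adjoins protected open land? yes] → satisfied.
paragraph 12 — Certified Development: [the site is not within a flood-risk zone? yes] AND [the proposal includes no on-site parking provision? yes] AND [the proposal retains the existing facade? no] → not satisfied.
paragraph 10 — Tier III Alteration: [the site abuts a classified highway? no] AND [the site is within a flood-risk zone? no] AND [the proposal involves demolition of a listed structure? yes] → not satisfied.
paragraph 16 — Registered Scheme: [not an Accredited Project (paragraph 9)? no] AND [not a Certified Development (paragraph 12)? yes] AND [not a Tier III Alteration (paragraph 10)? yes] → not satisfied.
paragraph 13 — Senior Proposal: [Class-G Alteration (paragraph 6)? yes] AND [Registered Scheme (paragraph 16)? no] → not satisfied.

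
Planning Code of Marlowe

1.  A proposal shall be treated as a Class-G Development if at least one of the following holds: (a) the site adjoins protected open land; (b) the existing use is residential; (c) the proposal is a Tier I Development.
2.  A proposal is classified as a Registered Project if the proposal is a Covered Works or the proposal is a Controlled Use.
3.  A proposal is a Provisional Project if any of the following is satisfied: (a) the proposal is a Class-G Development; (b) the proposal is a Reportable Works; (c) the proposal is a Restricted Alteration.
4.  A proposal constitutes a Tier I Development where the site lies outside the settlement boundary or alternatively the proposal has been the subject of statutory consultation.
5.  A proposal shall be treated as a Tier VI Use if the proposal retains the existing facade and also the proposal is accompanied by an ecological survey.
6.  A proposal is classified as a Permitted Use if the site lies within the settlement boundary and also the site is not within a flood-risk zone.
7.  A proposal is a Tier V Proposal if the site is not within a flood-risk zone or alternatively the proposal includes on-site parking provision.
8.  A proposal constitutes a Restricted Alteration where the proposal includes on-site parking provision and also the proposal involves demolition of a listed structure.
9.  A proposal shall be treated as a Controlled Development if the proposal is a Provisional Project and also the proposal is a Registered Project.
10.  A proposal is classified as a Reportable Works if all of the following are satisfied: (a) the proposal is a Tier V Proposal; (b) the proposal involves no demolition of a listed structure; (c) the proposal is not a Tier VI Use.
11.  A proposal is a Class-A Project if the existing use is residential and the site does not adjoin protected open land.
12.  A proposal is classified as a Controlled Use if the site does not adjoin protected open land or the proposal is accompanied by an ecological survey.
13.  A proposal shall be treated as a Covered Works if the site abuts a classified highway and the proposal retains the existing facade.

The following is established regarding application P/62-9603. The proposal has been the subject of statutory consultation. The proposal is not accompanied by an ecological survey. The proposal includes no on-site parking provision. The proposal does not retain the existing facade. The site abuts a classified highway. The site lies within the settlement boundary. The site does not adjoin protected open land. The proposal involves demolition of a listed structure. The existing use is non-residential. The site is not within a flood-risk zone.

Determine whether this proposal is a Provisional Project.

Under paragraph 4: the site lies outside the settlement boundary? no; or the proposal has been the subject of statutory consultation? yes. So the proposal is a Tier I Development.
Under paragraph 1: the site adjoins protected open land? no; or the existing use is residential? no; or Tier I Development (paragraph 4)? yes. So the proposal is a Class-G Development.
Under paragraph 7: the site is not within a flood-risk zone? yes; or the proposal includes on-site parking provision? no. So the proposal is a Tier V Proposal.
Under paragraph 5: the proposal retains the existing facade? no; and the proposal is accompanied by an ecological survey? no. So the proposal is not a Tier VI Use.
Under paragraph 10: Tier V Proposal (paragraph 7)? yes; and the proposal involves no demolition of a listed structure? no; and not a Tier VI Use (paragraph 5)? yes. So the proposal is not a Reportable Works.
Under paragraph 8: the proposal includes on-site parking provision? no; and the proposal involves demolition of a listed structure? yes. So the proposal is not a Restricted Alteration.
Under paragraph 3: Class-G Development (paragraph 1)? yes; or Reportable Works (paragraph 10)? no; or Restricted Alteration (paragraph 8)? no. So the proposal is a Provisional Project.

Yes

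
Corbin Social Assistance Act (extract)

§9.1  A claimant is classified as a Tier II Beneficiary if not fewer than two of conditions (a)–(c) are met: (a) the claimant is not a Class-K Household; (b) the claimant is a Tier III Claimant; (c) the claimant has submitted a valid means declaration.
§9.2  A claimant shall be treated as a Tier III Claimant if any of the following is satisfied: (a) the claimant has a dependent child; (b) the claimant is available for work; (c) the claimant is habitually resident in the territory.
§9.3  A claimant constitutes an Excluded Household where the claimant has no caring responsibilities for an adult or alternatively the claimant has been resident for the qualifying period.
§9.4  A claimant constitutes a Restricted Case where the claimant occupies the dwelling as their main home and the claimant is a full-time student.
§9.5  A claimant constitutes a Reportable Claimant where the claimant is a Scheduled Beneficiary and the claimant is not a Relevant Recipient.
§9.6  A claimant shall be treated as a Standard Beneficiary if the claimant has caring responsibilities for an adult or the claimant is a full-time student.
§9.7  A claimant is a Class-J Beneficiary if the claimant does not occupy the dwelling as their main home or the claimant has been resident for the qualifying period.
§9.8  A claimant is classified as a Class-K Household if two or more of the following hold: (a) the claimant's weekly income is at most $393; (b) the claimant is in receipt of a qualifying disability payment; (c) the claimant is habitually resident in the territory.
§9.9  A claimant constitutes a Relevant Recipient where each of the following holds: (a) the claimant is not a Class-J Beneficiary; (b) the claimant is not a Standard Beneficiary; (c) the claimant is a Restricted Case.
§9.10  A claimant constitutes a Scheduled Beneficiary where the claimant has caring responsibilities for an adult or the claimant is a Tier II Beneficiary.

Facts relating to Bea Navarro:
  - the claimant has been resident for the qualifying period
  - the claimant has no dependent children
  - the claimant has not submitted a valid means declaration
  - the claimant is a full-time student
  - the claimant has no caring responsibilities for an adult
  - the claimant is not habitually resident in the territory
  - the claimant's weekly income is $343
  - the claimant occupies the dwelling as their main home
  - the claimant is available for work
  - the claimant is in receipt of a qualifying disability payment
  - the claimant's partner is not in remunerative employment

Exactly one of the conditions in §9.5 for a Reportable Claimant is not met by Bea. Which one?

Scheduled Beneficiary

§9.8 — Class-K Household: claimant's weekly income: $343 ≤ $393? yes; the claimant is in receipt of a qualifying disability payment? yes; the claimant is habitually resident in the territory? no — 2 of 3 hold (need ≥2) → satisfied.
§9.2 — Tier III Claimant: [the claimant has a dependent child? no] OR [the claimant is available for work? yes] OR [the claimant is habitually resident in the territory? no] → satisfied.
§9.1 — Tier II Beneficiary: not a Class-K Household (§9.8)? no; Tier III Claimant (§9.2)? yes; the claimant has submitted a valid means declaration? no — 1 of 3 hold (need ≥2) → not satisfied.
§9.10 — Scheduled Beneficiary: [the claimant has caring responsibilities for an adult? no] OR [Tier II Beneficiary (§9.1)? no] → not satisfied.
§9.7 — Class-J Beneficiary: [the claimant does not occupy the dwelling as their main home? no] OR [the claimant has been resident for the qualifying period? yes] → satisfied.
§9.6 — Standard Beneficiary: [the claimant has caring responsibilities for an adult? no] OR [the claimant is a full-time student? yes] → satisfied.
§9.4 — Restricted Case: [the claimant occupies the dwelling as their main home? yes] AND [the claimant is a full-time student? yes] → satisfied.
§9.9 — Relevant Recipient: [not a Class-J Beneficiary (§9.7)? no] AND [not a Standard Beneficiary (§9.6)? no] AND [Restricted Case (§9.4)? yes] → not satisfied.
§9.5 — Reportable Claimant: [Scheduled Beneficiary (§9.10)? no] AND [not a Relevant Recipient (§9.9)? yes] → not satisfied.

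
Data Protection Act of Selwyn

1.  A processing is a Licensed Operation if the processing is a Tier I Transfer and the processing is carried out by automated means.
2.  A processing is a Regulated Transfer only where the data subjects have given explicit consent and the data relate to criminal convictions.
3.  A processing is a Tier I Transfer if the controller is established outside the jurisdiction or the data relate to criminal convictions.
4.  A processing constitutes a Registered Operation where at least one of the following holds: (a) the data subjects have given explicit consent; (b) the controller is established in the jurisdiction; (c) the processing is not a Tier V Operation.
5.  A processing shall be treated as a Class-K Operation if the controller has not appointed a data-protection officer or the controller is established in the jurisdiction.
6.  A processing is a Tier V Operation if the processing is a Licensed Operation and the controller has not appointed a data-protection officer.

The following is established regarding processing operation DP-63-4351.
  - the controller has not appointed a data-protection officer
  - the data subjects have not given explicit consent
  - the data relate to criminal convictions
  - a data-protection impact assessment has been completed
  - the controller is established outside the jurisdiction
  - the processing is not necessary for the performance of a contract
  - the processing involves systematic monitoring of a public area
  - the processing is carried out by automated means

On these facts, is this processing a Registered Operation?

No

Under paragraph 3: the controller is established outside the jurisdiction? yes; or the data relate to criminal convictions? yes. So the processing is a Tier I Transfer.
Under paragraph 1: Tier I Transfer (paragraph 3)? yes; and the processing is carried out by automated means? yes. So the processing is a Licensed Operation.
Under paragraph 6: Licensed Operation (paragraph 1)? yes; and the controller has not appointed a data-protection officer? yes. So the processing is a Tier V Operation.
Under paragraph 4: the data subjects have given explicit consent? no; or the controller is established in the jurisdiction? no; or not a Tier V Operation (paragraph 6)? no. So the processing is not a Registered Operation.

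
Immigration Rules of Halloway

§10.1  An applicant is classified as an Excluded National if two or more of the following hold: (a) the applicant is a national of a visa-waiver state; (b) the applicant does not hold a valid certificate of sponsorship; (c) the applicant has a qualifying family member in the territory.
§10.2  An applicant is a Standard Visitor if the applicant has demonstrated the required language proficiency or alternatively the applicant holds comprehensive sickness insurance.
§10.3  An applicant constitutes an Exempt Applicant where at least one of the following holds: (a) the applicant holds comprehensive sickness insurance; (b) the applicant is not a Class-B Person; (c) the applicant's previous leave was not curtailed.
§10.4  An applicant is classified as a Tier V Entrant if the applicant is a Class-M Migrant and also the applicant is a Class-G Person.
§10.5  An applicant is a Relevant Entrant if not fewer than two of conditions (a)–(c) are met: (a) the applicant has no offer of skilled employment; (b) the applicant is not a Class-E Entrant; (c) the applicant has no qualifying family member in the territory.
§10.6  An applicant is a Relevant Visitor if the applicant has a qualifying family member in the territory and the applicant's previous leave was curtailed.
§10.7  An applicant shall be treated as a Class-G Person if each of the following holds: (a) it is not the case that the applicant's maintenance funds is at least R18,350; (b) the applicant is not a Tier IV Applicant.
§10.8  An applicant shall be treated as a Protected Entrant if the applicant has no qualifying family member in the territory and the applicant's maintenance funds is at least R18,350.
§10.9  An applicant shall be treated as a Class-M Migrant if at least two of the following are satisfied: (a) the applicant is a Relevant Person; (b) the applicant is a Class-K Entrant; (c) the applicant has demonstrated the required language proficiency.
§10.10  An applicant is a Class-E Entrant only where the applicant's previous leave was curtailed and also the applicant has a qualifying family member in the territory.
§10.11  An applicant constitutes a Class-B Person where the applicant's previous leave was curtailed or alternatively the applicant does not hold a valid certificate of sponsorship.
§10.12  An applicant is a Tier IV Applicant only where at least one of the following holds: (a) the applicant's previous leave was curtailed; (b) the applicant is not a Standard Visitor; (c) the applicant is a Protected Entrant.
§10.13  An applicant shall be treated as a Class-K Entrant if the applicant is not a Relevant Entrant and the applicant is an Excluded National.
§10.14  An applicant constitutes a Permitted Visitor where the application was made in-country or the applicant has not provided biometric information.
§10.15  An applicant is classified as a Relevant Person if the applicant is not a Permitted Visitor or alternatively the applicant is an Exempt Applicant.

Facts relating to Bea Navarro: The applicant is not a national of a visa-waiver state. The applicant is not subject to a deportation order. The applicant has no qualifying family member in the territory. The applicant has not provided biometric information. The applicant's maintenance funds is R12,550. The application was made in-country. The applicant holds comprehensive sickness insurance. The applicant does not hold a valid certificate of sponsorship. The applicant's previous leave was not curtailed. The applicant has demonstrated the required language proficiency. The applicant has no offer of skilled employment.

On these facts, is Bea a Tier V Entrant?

Yes

§10.14 — Permitted Visitor: [the application was made in-country? yes] OR [the applicant has not provided biometric information? yes] → satisfied.
§10.11 — Class-B Person: [the applicant's previous leave was curtailed? no] OR [the applicant does not hold a valid certificate of sponsorship? yes] → satisfied.
§10.3 — Exempt Applicant: [the applicant holds comprehensive sickness insurance? yes] OR [not a Class-B Person (§10.11)? no] OR [the applicant's previous leave was not curtailed? yes] → satisfied.
§10.15 — Relevant Person: [not a Permitted Visitor (§10.14)? no] OR [Exempt Applicant (§10.3)? yes] → satisfied.
§10.10 — Class-E Entrant: [the applicant's previous leave was curtailed? no] AND [the applicant has a qualifying family member in the territory? no] → not satisfied.
§10.5 — Relevant Entrant: the applicant has no offer of skilled employment? yes; not a Class-E Entrant (§10.10)? yes; the applicant has no qualifying family member in the territory? yes — 3 of 3 hold (need ≥2) → satisfied.
§10.1 — Excluded National: the applicant is a national of a visa-waiver state? no; the applicant does not hold a valid certificate of sponsorship? yes; the applicant has a qualifying family member in the territory? no — 1 of 3 hold (need ≥2) → not satisfied.
§10.13 — Class-K Entrant: [not a Relevant Entrant (§10.5)? no] AND [Excluded National (§10.1)? no] → not satisfied.
§10.9 — Class-M Migrant: Relevant Person (§10.15)? yes; Class-K Entrant (§10.13)? no; the applicant has demonstrated the required language proficiency? yes — 2 of 3 hold (need ≥2) → satisfied.
§10.2 — Standard Visitor: [the applicant has demonstrated the required language proficiency? yes] OR [the applicant holds comprehensive sickness insurance? yes] → satisfied.
§10.8 — Protected Entrant: [the applicant has no qualifying family member in the territory? yes] AND [applicant's maintenance funds: R12,550 ≥ R18,350? no] → not satisfied.
§10.12 — Tier IV Applicant: [the applicant's previous leave was curtailed? no] OR [not a Standard Visitor (§10.2)? no] OR [Protected Entrant (§10.8)? no] → not satisfied.
§10.7 — Class-G Person: [applicant's maintenance funds: R12,550 ≥ R18,350? no, so negated condition yes] AND [not a Tier IV Applicant (§10.12)? yes] → satisfied.
§10.4 — Tier V Entrant: [Class-M Migrant (§10.9)? yes] AND [Class-G Person (§10.7)? yes] → satisfied.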